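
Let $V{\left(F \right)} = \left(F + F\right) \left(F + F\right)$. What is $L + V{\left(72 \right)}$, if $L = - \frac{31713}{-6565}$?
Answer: $\frac{136163553}{6565} \approx 20741.0$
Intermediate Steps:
$V{\left(F \right)} = 4 F^{2}$ ($V{\left(F \right)} = 2 F 2 F = 4 F^{2}$)
$L = \frac{31713}{6565}$ ($L = \left(-31713\right) \left(- \frac{1}{6565}\right) = \frac{31713}{6565} \approx 4.8306$)
$L + V{\left(72 \right)} = \frac{31713}{6565} + 4 \cdot 72^{2} = \frac{31713}{6565} + 4 \cdot 5184 = \frac{31713}{6565} + 20736 = \frac{136163553}{6565}$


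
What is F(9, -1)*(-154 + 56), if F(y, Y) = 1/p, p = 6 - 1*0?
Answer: -49/3 ≈ -16.333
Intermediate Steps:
p = 6 (p = 6 + 0 = 6)
F(y, Y) = ⅙ (F(y, Y) = 1/6 = ⅙)
F(9, -1)*(-154 + 56) = (-154 + 56)/6 = (⅙)*(-98) = -49/3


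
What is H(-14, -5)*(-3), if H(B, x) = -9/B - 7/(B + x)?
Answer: -807/266 ≈ -3.0338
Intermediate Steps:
H(-14, -5)*(-3) = ((-16*(-14) - 9*(-5))/((-14)*(-14 - 5)))*(-3) = -1/14*(224 + 45)/(-19)*(-3) = -1/14*(-1/19)*269*(-3) = (269/266)*(-3) = -807/266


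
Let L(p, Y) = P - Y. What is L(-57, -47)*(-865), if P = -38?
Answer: -7785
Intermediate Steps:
L(p, Y) = -38 - Y
L(-57, -47)*(-865) = (-38 - 1*(-47))*(-865) = (-38 + 47)*(-865) = 9*(-865) = -7785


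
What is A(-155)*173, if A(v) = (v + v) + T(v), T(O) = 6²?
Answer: -47402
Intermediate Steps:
T(O) = 36
A(v) = 36 + 2*v (A(v) = (v + v) + 36 = 2*v + 36 = 36 + 2*v)
A(-155)*173 = (36 + 2*(-155))*173 = (36 - 310)*173 = -274*173 = -47402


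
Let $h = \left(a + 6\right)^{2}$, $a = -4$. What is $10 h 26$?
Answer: $1040$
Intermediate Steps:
$h = 4$ ($h = \left(-4 + 6\right)^{2} = 2^{2} = 4$)
$10 h 26 = 10 \cdot 4 \cdot 26 = 40 \cdot 26 = 1040$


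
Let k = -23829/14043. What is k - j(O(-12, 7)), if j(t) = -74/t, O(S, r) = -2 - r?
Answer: -417881/42129 ≈ -9.9191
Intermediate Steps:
k = -7943/4681 (k = -23829*1/14043 = -7943/4681 ≈ -1.6969)
k - j(O(-12, 7)) = -7943/4681 - (-74)/(-2 - 1*7) = -7943/4681 - (-74)/(-2 - 7) = -7943/4681 - (-74)/(-9) = -7943/4681 - (-74)*(-1)/9 = -7943/4681 - 1*74/9 = -7943/4681 - 74/9 = -417881/42129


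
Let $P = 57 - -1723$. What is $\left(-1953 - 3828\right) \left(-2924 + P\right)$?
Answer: $6613464$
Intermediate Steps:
$P = 1780$ ($P = 57 + 1723 = 1780$)
$\left(-1953 - 3828\right) \left(-2924 + P\right) = \left(-1953 - 3828\right) \left(-2924 + 1780\right) = \left(-5781\right) \left(-1144\right) = 6613464$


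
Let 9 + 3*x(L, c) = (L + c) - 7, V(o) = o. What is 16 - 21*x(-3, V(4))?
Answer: 121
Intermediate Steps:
x(L, c) = -16/3 + L/3 + c/3 (x(L, c) = -3 + ((L + c) - 7)/3 = -3 + (-7 + L + c)/3 = -3 + (-7/3 + L/3 + c/3) = -16/3 + L/3 + c/3)
16 - 21*x(-3, V(4)) = 16 - 21*(-16/3 + (⅓)*(-3) + (⅓)*4) = 16 - 21*(-16/3 - 1 + 4/3) = 16 - 21*(-5) = 16 + 105 = 121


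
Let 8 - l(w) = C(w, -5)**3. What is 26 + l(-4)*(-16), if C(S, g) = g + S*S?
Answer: 21194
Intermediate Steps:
C(S, g) = g + S**2
l(w) = 8 - (-5 + w**2)**3
26 + l(-4)*(-16) = 26 + (8 - (-5 + (-4)**2)**3)*(-16) = 26 + (8 - (-5 + 16)**3)*(-16) = 26 + (8 - 1*11**3)*(-16) = 26 + (8 - 1*1331)*(-16) = 26 + (8 - 1331)*(-16) = 26 - 1323*(-16) = 26 + 21168 = 21194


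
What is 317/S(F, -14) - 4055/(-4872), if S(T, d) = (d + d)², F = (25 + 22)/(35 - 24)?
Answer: 84349/68208 ≈ 1.2366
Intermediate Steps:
F = 47/11 ≈ 4.2727
S(T, d) = 4*d² (S(T, d) = (2*d)² = 4*d²)
317/S(F, -14) - 4055/(-4872) = 317/((4*(-14)²)) - 4055/(-4872) = 317/((4*196)) - 4055*(-1/4872) = 317/784 + 4055/4872 = 84349/68208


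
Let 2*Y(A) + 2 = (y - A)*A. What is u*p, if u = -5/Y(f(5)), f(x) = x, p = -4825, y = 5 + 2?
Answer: 24125/4 ≈ 6031.3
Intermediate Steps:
y = 7
Y(A) = -1 + A*(7 - A)/2 (Y(A) = -1 + ((7 - A)*A)/2 = -1 + (A*(7 - A))/2 = -1 + A*(7 - A)/2)
u = -5/4 (u = -5/(-1 - 1/2*5**2 + (7/2)*5) = -5/(-1 - 1/2*25 + 35/2) = -5/(-1 - 25/2 + 35/2) = -5/4 ≈ -1.2500)
u*p = -5/4*(-4825) = 24125/4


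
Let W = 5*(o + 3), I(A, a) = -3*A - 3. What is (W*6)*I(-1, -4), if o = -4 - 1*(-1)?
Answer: 0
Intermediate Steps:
o = -3 (o = -4 + 1 = -3)
I(A, a) = -3 - 3*A
W = 0 (W = 5*(-3 + 3) = 5*0 = 0)
(W*6)*I(-1, -4) = (0*6)*(-3 - 3*(-1)) = 0*(-3 + 3) = 0*0 = 0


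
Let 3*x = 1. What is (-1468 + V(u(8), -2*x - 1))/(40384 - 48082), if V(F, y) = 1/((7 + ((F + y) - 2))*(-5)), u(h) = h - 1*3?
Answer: 183503/962250 ≈ 0.19070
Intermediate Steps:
x = 1/3 (x = (1/3)*1 = 1/3 ≈ 0.33333)
u(h) = -3 + h (u(h) = h - 3 = -3 + h)
V(F, y) = 1/(-25 - 5*F - 5*y) (V(F, y) = 1/((7 + (-2 + F + y))*(-5)) = 1/((5 + F + y)*(-5)) = 1/(-25 - 5*F - 5*y))
(-1468 + V(u(8), -2*x - 1))/(40384 - 48082) = (-1468 - 1/(25 + 5*(-3 + 8) + 5*(-2*1/3 - 1)))/(40384 - 48082) = (-1468 - 1/(25 + 5*5 + 5*(-2/3 - 1)))/(-7698) = (-1468 - 1/(25 + 25 + 5*(-5/3)))*(-1/7698) = (-1468 - 1/(25 + 25 - 25/3))*(-1/7698) = (-1468 - 1/125/3)*(-1/7698) = (-1468 - 1*3/125)*(-1/7698) = (-1468 - 3/125)*(-1/7698) = -183503/125*(-1/7698) = 183503/962250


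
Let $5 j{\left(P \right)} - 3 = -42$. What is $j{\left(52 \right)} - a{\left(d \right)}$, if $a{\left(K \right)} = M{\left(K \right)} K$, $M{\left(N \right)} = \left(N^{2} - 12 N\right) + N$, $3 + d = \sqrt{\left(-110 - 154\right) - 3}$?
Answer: $- \frac{26109}{5} + 174 i \sqrt{267} \approx -5221.8 + 2843.2 i$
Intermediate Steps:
$d = -3 + i \sqrt{267}$ ($d = -3 + \sqrt{\left(-110 - 154\right) - 3} = -3 + \sqrt{-264 - 3} = -3 + \sqrt{-267} = -3 + i \sqrt{267} \approx -3.0 + 16.34 i$)
$j{\left(P \right)} = - \frac{39}{5}$ ($j{\left(P \right)} = \frac{3}{5} + \frac{1}{5} \left(-42\right) = \frac{3}{5} - \frac{42}{5} = - \frac{39}{5}$)
$M{\left(N \right)} = N^{2} - 11 N$
$a{\left(K \right)} = K^{2} \left(-11 + K\right)$ ($a{\left(K \right)} = K \left(-11 + K\right) K = K^{2} \left(-11 + K\right)$)
$j{\left(52 \right)} - a{\left(d \right)} = - \frac{39}{5} - \left(-3 + i \sqrt{267}\right)^{2} \left(-11 - \left(3 - i \sqrt{267}\right)\right) = - \frac{39}{5} - \left(-3 + i \sqrt{267}\right)^{2} \left(-14 + i \sqrt{267}\right)$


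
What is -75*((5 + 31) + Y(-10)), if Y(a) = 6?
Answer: -3150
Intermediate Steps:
-75*((5 + 31) + Y(-10)) = -75*((5 + 31) + 6) = -75*(36 + 6) = -75*42 = -3150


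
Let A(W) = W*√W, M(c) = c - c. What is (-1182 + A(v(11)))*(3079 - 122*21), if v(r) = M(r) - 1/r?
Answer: -611094 - 47*I*√11/11 ≈ -6.1109e+5 - 14.171*I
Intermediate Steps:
M(c) = 0
v(r) = -1/r (v(r) = 0 - 1/r = -1/r)
A(W) = W^(3/2)
(-1182 + A(v(11)))*(3079 - 122*21) = (-1182 + (-1/11)^(3/2))*(3079 - 122*21) = (-1182 + (-1*1/11)^(3/2))*(3079 - 2562) = (-1182 + (-1/11)^(3/2))*517 = (-1182 - I*√11/121)*517 = -611094 - 47*I*√11/11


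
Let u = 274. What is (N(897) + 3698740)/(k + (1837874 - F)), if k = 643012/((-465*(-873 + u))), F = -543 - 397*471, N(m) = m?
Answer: 1030478391795/564146546152 ≈ 1.8266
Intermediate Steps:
F = -187530 (F = -543 - 186987 = -187530)
k = 643012/278535 (k = 643012/((-465*(-873 + 274))) = 643012/((-465*(-599))) = 643012/278535 ≈ 2.3086)
(N(897) + 3698740)/(k + (1837874 - F)) = (897 + 3698740)/(643012/278535 + (1837874 - 1*(-187530))) = 3699637/(643012/278535 + (1837874 + 187530)) = 3699637/(643012/278535 + 2025404) = 3699637/(564146546152/278535) = 3699637*(278535/564146546152) = 1030478391795/564146546152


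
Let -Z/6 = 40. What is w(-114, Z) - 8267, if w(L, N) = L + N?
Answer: -8621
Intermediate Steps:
Z = -240 (Z = -6*40 = -240)
w(-114, Z) - 8267 = (-114 - 240) - 8267 = -354 - 8267 = -8621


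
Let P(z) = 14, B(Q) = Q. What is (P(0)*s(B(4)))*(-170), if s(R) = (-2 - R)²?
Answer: -85680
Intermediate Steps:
(P(0)*s(B(4)))*(-170) = (14*(2 + 4)²)*(-170) = (14*6²)*(-170) = (14*36)*(-170) = 504*(-170) = -85680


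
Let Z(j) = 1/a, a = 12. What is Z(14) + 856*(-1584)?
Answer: -16270847/12 ≈ -1.3559e+6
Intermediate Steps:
Z(j) = 1/12
Z(14) + 856*(-1584) = 1/12 + 856*(-1584) = 1/12 - 1355904 = -16270847/12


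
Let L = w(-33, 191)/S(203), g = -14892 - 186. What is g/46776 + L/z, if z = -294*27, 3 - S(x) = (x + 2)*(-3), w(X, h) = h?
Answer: -770592058/2390294529 ≈ -0.32238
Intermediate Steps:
S(x) = 9 + 3*x (S(x) = 3 - (x + 2)*(-3) = 3 - (2 + x)*(-3) = 3 - (-6 - 3*x) = 3 + (6 + 3*x) = 9 + 3*x)
g = -15078
L = 191/618 (L = 191/(9 + 3*203) = 191/(9 + 609) = 191/618 ≈ 0.30906)
z = -7938
g/46776 + L/z = -15078/46776 + (191/618)/(-7938) = -15078*1/46776 + (191/618)*(-1/7938) = -2513/7796 - 191/4905684 = -770592058/2390294529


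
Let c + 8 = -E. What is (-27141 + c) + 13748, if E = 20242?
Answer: -33643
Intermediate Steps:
c = -20250 (c = -8 - 1*20242 = -8 - 20242 = -20250)
(-27141 + c) + 13748 = (-27141 - 20250) + 13748 = -47391 + 13748 = -33643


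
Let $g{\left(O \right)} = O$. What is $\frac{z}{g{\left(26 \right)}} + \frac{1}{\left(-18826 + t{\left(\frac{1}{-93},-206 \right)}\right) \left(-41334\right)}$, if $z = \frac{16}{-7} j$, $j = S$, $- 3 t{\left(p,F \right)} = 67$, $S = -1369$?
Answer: $\frac{8532451413611}{70896007910} \approx 120.35$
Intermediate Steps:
$t{\left(p,F \right)} = - \frac{67}{3}$ ($t{\left(p,F \right)} = \left(- \frac{1}{3}\right) 67 = - \frac{67}{3}$)
$j = -1369$
$z = \frac{21904}{7}$ ($z = \frac{16}{-7} \left(-1369\right) = 16 \left(- \frac{1}{7}\right) \left(-1369\right) = \left(- \frac{16}{7}\right) \left(-1369\right) = \frac{21904}{7} \approx 3129.1$)
$\frac{z}{g{\left(26 \right)}} + \frac{1}{\left(-18826 + t{\left(\frac{1}{-93},-206 \right)}\right) \left(-41334\right)} = \frac{21904}{7 \cdot 26} + \frac{1}{\left(-18826 - \frac{67}{3}\right) \left(-41334\right)} = \frac{21904}{7} \cdot \frac{1}{26} + \frac{1}{- \frac{56545}{3}} \left(- \frac{1}{41334}\right) = \frac{10952}{91} - - \frac{1}{779077010} = \frac{10952}{91} + \frac{1}{779077010} = \frac{8532451413611}{70896007910}$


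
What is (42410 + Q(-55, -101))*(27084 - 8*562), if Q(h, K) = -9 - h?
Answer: 958996128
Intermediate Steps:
(42410 + Q(-55, -101))*(27084 - 8*562) = (42410 + (-9 - 1*(-55)))*(27084 - 8*562) = (42410 + (-9 + 55))*(27084 - 4496) = (42410 + 46)*22588 = 42456*22588 = 958996128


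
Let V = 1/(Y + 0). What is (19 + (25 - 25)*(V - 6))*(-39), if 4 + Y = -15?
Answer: -741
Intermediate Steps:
Y = -19 (Y = -4 - 15 = -19)
V = -1/19 (V = 1/(-19 + 0) = 1/(-19) = -1/19 ≈ -0.052632)
(19 + (25 - 25)*(V - 6))*(-39) = (19 + (25 - 25)*(-1/19 - 6))*(-39) = (19 + 0*(-115/19))*(-39) = (19 + 0)*(-39) = 19*(-39) = -741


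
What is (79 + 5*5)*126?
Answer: 13104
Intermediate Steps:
(79 + 5*5)*126 = (79 + 25)*126 = 104*126 = 13104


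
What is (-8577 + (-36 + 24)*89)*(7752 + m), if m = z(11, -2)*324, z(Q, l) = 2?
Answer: -81018000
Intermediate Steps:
m = 648 (m = 2*324 = 648)
(-8577 + (-36 + 24)*89)*(7752 + m) = (-8577 + (-36 + 24)*89)*(7752 + 648) = (-8577 - 12*89)*8400 = (-8577 - 1068)*8400 = -9645*8400 = -81018000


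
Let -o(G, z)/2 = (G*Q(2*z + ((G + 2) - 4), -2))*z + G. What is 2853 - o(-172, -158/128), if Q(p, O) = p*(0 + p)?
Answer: 108346158501/8192 ≈ 1.3226e+7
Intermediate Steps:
Q(p, O) = p² (Q(p, O) = p*p = p²)
o(G, z) = -2*G - 2*G*z*(-2 + G + 2*z)² (o(G, z) = -2*((G*(2*z + ((G + 2) - 4))²)*z + G) = -2*((G*(2*z + ((2 + G) - 4))²)*z + G) = -2*((G*(2*z + (-2 + G))²)*z + G) = -2*((G*(-2 + G + 2*z)²)*z + G) = -2*(G*z*(-2 + G + 2*z)² + G) = -2*(G + G*z*(-2 + G + 2*z)²) = -2*G - 2*G*z*(-2 + G + 2*z)²)
2853 - o(-172, -158/128) = 2853 - (-2)*(-172)*(1 + (-158/128)*(-2 - 172 + 2*(-158/128))²) = 2853 - (-2)*(-172)*(1 + (-158*1/128)*(-2 - 172 + 2*(-158*1/128))²) = 2853 - (-2)*(-172)*(1 - 79*(-2 - 172 + 2*(-79/64))²/64) = 2853 - (-2)*(-172)*(1 - 79*(-2 - 172 - 79/32)²/64) = 2853 - (-2)*(-172)*(1 - 79*(-5647/32)²/64) = 2853 - (-2)*(-172)*(1 - 79/64*31888609/1024) = 2853 - (-2)*(-172)*(1 - 2519200111/65536) = 2853 - (-2)*(-172)*(-2519134575)/65536 = 2853 - 1*(-108322786725/8192) = 2853 + 108322786725/8192 = 108346158501/8192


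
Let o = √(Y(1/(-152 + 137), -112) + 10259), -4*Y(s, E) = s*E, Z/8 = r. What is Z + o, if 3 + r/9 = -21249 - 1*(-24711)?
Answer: 249048 + √2307855/15 ≈ 2.4915e+5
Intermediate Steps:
r = 31131 (r = -27 + 9*(-21249 - 1*(-24711)) = -27 + 9*(-21249 + 24711) = -27 + 9*3462 = -27 + 31158 = 31131)
Z = 249048 (Z = 8*31131 = 249048)
Y(s, E) = -E*s/4 (Y(s, E) = -s*E/4 = -E*s/4)
o = √2307855/15 (o = √(-¼*(-112)/(-152 + 137) + 10259) = √(-¼*(-112)/(-15) + 10259) = √(-¼*(-112)*(-1/15) + 10259) = √(-28/15 + 10259) = √(153857/15) = √2307855/15 ≈ 101.28)
Z + o = 249048 + √2307855/15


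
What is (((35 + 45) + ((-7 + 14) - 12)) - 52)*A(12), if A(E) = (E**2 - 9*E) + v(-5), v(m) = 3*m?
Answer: 483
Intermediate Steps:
A(E) = -15 + E**2 - 9*E (A(E) = (E**2 - 9*E) + 3*(-5) = (E**2 - 9*E) - 15 = -15 + E**2 - 9*E)
(((35 + 45) + ((-7 + 14) - 12)) - 52)*A(12) = (((35 + 45) + ((-7 + 14) - 12)) - 52)*(-15 + 12**2 - 9*12) = ((80 + (7 - 12)) - 52)*(-15 + 144 - 108) = ((80 - 5) - 52)*21 = (75 - 52)*21 = 23*21 = 483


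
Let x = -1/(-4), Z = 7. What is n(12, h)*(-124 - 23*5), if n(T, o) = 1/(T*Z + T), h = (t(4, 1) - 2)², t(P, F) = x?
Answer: -239/96 ≈ -2.4896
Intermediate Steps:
x = ¼ (x = -1*(-¼) = ¼ ≈ 0.25000)
t(P, F) = ¼
h = 49/16 (h = (¼ - 2)² = (-7/4)² = 49/16 ≈ 3.0625)
n(T, o) = 1/(8*T) (n(T, o) = 1/(T*7 + T) = 1/(7*T + T) = 1/(8*T))
n(12, h)*(-124 - 23*5) = ((⅛)/12)*(-124 - 23*5) = ((⅛)*(1/12))*(-124 - 115) = (1/96)*(-239) = -239/96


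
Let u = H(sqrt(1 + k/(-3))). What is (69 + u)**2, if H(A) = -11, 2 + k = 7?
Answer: 3364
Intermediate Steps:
k = 5 (k = -2 + 7 = 5)
u = -11
(69 + u)**2 = (69 - 11)**2 = 58**2 = 3364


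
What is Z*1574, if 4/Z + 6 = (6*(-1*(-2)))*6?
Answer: 3148/33 ≈ 95.394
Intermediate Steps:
Z = 2/33 (Z = 4/(-6 + (6*(-1*(-2)))*6) = 4/(-6 + (6*2)*6) = 4/(-6 + 12*6) = 4/(-6 + 72) = 4/66 = 4*(1/66) = 2/33 ≈ 0.060606)
Z*1574 = (2/33)*1574 = 3148/33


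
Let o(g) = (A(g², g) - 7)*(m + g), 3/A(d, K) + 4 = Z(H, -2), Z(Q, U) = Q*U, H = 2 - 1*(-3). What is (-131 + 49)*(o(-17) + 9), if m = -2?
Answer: -83845/7 ≈ -11978.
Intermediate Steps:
H = 5 (H = 2 + 3 = 5)
A(d, K) = -3/14 (A(d, K) = 3/(-4 + 5*(-2)) = 3/(-4 - 10) = 3/(-14) = 3*(-1/14) = -3/14)
o(g) = 101/7 - 101*g/14 (o(g) = (-3/14 - 7)*(-2 + g) = -101*(-2 + g)/14 = 101/7 - 101*g/14)
(-131 + 49)*(o(-17) + 9) = (-131 + 49)*((101/7 - 101/14*(-17)) + 9) = -82*((101/7 + 1717/14) + 9) = -82*(1919/14 + 9) = -82*2045/14 = -83845/7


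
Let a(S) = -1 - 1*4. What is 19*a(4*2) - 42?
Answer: -137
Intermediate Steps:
a(S) = -5 (a(S) = -1 - 4 = -5)
19*a(4*2) - 42 = 19*(-5) - 42 = -95 - 42 = -137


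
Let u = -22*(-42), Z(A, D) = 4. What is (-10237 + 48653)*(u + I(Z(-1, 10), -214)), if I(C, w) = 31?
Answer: 36687280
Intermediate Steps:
u = 924
(-10237 + 48653)*(u + I(Z(-1, 10), -214)) = (-10237 + 48653)*(924 + 31) = 38416*955 = 36687280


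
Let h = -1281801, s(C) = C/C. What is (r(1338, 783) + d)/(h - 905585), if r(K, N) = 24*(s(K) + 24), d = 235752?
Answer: -118176/1093693 ≈ -0.10805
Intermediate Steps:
s(C) = 1
r(K, N) = 600 (r(K, N) = 24*(1 + 24) = 24*25 = 600)
(r(1338, 783) + d)/(h - 905585) = (600 + 235752)/(-1281801 - 905585) = 236352/(-2187386) = 236352*(-1/2187386) = -118176/1093693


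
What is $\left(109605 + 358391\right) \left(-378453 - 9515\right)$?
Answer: $-181567472128$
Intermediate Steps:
$\left(109605 + 358391\right) \left(-378453 - 9515\right) = 467996 \left(-387968\right) = -181567472128$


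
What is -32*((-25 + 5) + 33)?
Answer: -416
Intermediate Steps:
-32*((-25 + 5) + 33) = -32*(-20 + 33) = -32*13 = -416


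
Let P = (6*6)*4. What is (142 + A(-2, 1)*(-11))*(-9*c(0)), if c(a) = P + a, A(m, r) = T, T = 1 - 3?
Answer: -212544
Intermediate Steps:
P = 144 (P = 36*4 = 144)
T = -2
A(m, r) = -2
c(a) = 144 + a
(142 + A(-2, 1)*(-11))*(-9*c(0)) = (142 - 2*(-11))*(-9*(144 + 0)) = (142 + 22)*(-9*144) = 164*(-1296) = -212544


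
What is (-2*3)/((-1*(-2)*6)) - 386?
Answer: -773/2 ≈ -386.50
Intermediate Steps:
(-2*3)/((-1*(-2)*6)) - 386 = -6/(2*6) - 386 = -6/12 - 386 = -6*1/12 - 386 = -1/2 - 386 = -773/2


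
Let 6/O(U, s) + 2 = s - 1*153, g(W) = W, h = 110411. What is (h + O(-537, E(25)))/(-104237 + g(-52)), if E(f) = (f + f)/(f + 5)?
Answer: -25394521/23986470 ≈ -1.0587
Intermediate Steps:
E(f) = 2*f/(5 + f) (E(f) = (2*f)/(5 + f) = 2*f/(5 + f))
O(U, s) = 6/(-155 + s) (O(U, s) = 6/(-2 + (s - 1*153)) = 6/(-2 + (s - 153)) = 6/(-2 + (-153 + s)) = 6/(-155 + s))
(h + O(-537, E(25)))/(-104237 + g(-52)) = (110411 + 6/(-155 + 2*25/(5 + 25)))/(-104237 - 52) = (110411 + 6/(-155 + 2*25/30))/(-104289) = (110411 + 6/(-155 + 2*25*(1/30)))*(-1/104289) = (110411 + 6/(-155 + 5/3))*(-1/104289) = (110411 + 6/(-460/3))*(-1/104289) = (110411 + 6*(-3/460))*(-1/104289) = (110411 - 9/230)*(-1/104289) = (25394521/230)*(-1/104289) = -25394521/23986470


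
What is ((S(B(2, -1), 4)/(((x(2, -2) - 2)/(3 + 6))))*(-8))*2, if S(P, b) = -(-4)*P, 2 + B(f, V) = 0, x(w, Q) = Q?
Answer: -288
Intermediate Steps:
B(f, V) = -2 (B(f, V) = -2 + 0 = -2)
S(P, b) = 4*P
((S(B(2, -1), 4)/(((x(2, -2) - 2)/(3 + 6))))*(-8))*2 = (((4*(-2))/(((-2 - 2)/(3 + 6))))*(-8))*2 = (-8/((-4/9))*(-8))*2 = (-8/((-4*⅑))*(-8))*2 = (-8/(-4/9)*(-8))*2 = (-8*(-9/4)*(-8))*2 = (18*(-8))*2 = -144*2 = -288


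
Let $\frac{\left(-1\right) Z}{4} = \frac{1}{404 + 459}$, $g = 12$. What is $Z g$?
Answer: $- \frac{48}{863} \approx -0.05562$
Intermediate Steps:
$Z = - \frac{4}{863}$ ($Z = - \frac{4}{404 + 459} = - \frac{4}{863} \approx -0.004635$)
$Z g = \left(- \frac{4}{863}\right) 12 = - \frac{48}{863}$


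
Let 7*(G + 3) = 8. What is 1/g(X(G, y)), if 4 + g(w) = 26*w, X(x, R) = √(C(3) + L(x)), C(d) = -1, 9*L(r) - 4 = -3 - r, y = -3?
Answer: -63/7519 - 39*I*√301/15038 ≈ -0.0083788 - 0.044994*I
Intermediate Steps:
G = -13/7 (G = -3 + (⅐)*8 = -3 + 8/7 = -13/7 ≈ -1.8571)
L(r) = ⅑ - r/9 (L(r) = 4/9 + (-3 - r)/9 = 4/9 + (-⅓ - r/9) = ⅑ - r/9)
X(x, R) = √(-8/9 - x/9) (X(x, R) = √(-1 + (⅑ - x/9)) = √(-8/9 - x/9))
g(w) = -4 + 26*w
1/g(X(G, y)) = 1/(-4 + 26*(√(-8 - 1*(-13/7))/3)) = 1/(-4 + 26*(√(-8 + 13/7)/3)) = 1/(-4 + 26*(√(-43/7)/3)) = 1/(-4 + 26*((I*√301/7)/3)) = 1/(-4 + 26*(I*√301/21)) = 1/(-4 + 26*I*√301/21)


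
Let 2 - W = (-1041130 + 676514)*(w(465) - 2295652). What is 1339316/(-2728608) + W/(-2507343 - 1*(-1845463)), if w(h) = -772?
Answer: 71396808797418643/56437845720 ≈ 1.2651e+6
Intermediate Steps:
W = -837312933182 (W = 2 - (-1041130 + 676514)*(-772 - 2295652) = 2 - (-364616)*(-2296424) = 2 - 1*837312933184 = 2 - 837312933184 = -837312933182)
1339316/(-2728608) + W/(-2507343 - 1*(-1845463)) = 1339316/(-2728608) - 837312933182/(-2507343 - 1*(-1845463)) = 1339316*(-1/2728608) - 837312933182/(-2507343 + 1845463) = -334829/682152 - 837312933182/(-661880) = -334829/682152 - 837312933182*(-1/661880) = -334829/682152 + 418656466591/330940 = 71396808797418643/56437845720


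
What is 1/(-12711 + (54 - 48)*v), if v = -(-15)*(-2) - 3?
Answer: -1/12909 ≈ -7.7465e-5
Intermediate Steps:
v = -33 (v = -3*10 - 3 = -30 - 3 = -33)
1/(-12711 + (54 - 48)*v) = 1/(-12711 + (54 - 48)*(-33)) = 1/(-12711 + 6*(-33)) = 1/(-12711 - 198) = 1/(-12909) = -1/12909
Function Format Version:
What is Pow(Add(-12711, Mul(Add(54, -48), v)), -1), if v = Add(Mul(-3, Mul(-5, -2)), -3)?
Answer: Rational(-1, 12909) ≈ -7.7465e-5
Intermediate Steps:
v = -33 (v = Add(Mul(-3, 10), -3) = Add(-30, -3) = -33)
Pow(Add(-12711, Mul(Add(54, -48), v)), -1) = Pow(Add(-12711, Mul(Add(54, -48), -33)), -1) = Pow(Add(-12711, Mul(6, -33)), -1) = Pow(Add(-12711, -198), -1) = Pow(-12909, -1) = Rational(-1, 12909)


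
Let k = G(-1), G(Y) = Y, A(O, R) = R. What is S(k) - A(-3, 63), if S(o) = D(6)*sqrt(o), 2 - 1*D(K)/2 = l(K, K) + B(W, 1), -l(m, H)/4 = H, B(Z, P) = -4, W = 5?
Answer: -63 + 60*I ≈ -63.0 + 60.0*I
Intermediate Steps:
l(m, H) = -4*H
D(K) = 12 + 8*K (D(K) = 4 - 2*(-4*K - 4) = 4 - 2*(-4 - 4*K) = 4 + (8 + 8*K) = 12 + 8*K)
k = -1
S(o) = 60*sqrt(o) (S(o) = (12 + 8*6)*sqrt(o) = (12 + 48)*sqrt(o) = 60*sqrt(o))
S(k) - A(-3, 63) = 60*sqrt(-1) - 1*63 = 60*I - 63 = -63 + 60*I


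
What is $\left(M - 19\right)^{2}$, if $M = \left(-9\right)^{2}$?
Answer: $3844$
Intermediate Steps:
$M = 81$
$\left(M - 19\right)^{2} = \left(81 - 19\right)^{2} = 62^{2} = 3844$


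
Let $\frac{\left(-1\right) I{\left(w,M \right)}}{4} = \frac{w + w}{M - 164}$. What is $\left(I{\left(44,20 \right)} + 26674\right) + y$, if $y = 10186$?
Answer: $\frac{331762}{9} \approx 36862.0$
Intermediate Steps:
$I{\left(w,M \right)} = - \frac{8 w}{-164 + M}$ ($I{\left(w,M \right)} = - 4 \frac{w + w}{M - 164} = - 4 \frac{2 w}{-164 + M} = - \frac{8 w}{-164 + M}$)
$\left(I{\left(44,20 \right)} + 26674\right) + y = \left(\left(-8\right) 44 \frac{1}{-164 + 20} + 26674\right) + 10186 = \left(\left(-8\right) 44 \frac{1}{-144} + 26674\right) + 10186 = \left(\left(-8\right) 44 \left(- \frac{1}{144}\right) + 26674\right) + 10186 = \left(\frac{22}{9} + 26674\right) + 10186 = \frac{240088}{9} + 10186 = \frac{331762}{9}$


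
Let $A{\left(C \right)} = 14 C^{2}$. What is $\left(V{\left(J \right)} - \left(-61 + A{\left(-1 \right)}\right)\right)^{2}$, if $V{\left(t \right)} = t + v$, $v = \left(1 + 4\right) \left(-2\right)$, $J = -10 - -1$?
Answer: $784$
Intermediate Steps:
$J = -9$ ($J = -10 + 1 = -9$)
$v = -10$ ($v = 5 \left(-2\right) = -10$)
$V{\left(t \right)} = -10 + t$ ($V{\left(t \right)} = t - 10 = -10 + t$)
$\left(V{\left(J \right)} - \left(-61 + A{\left(-1 \right)}\right)\right)^{2} = \left(\left(-10 - 9\right) + \left(61 - 14 \left(-1\right)^{2}\right)\right)^{2} = \left(-19 + \left(61 - 14 \cdot 1\right)\right)^{2} = \left(-19 + \left(61 - 14\right)\right)^{2} = \left(-19 + 47\right)^{2} = 28^{2} = 784$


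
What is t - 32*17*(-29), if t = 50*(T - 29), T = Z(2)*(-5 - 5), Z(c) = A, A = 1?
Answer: 13826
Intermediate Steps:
Z(c) = 1
T = -10 (T = 1*(-5 - 5) = 1*(-10) = -10)
t = -1950 (t = 50*(-10 - 29) = 50*(-39) = -1950)
t - 32*17*(-29) = -1950 - 32*17*(-29) = -1950 - 544*(-29) = -1950 - 1*(-15776) = -1950 + 15776 = 13826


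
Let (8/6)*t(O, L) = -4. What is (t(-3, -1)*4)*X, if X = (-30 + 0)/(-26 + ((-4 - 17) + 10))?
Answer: -360/37 ≈ -9.7297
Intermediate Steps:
t(O, L) = -3 (t(O, L) = (¾)*(-4) = -3)
X = 30/37 (X = -30/(-26 + (-21 + 10)) = -30/(-26 - 11) = -30/(-37) = -30*(-1/37) = 30/37 ≈ 0.81081)
(t(-3, -1)*4)*X = -3*4*(30/37) = -12*30/37 = -360/37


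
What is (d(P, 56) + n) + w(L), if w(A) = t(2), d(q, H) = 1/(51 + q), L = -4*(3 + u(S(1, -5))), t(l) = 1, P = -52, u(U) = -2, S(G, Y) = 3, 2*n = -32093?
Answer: -32093/2 ≈ -16047.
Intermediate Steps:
n = -32093/2 (n = (½)*(-32093) = -32093/2 ≈ -16047.)
L = -4 (L = -4*(3 - 2) = -4*1 = -4)
w(A) = 1
(d(P, 56) + n) + w(L) = (1/(51 - 52) - 32093/2) + 1 = (1/(-1) - 32093/2) + 1 = (-1 - 32093/2) + 1 = -32095/2 + 1 = -32093/2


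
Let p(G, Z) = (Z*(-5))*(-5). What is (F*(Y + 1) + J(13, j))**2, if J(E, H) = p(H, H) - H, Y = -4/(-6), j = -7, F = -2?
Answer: 264196/9 ≈ 29355.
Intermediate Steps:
Y = 2/3 (Y = -4*(-1/6) = 2/3 ≈ 0.66667)
p(G, Z) = 25*Z (p(G, Z) = -5*Z*(-5) = 25*Z)
J(E, H) = 24*H (J(E, H) = 25*H - H = 24*H)
(F*(Y + 1) + J(13, j))**2 = (-2*(2/3 + 1) + 24*(-7))**2 = (-2*5/3 - 168)**2 = (-10/3 - 168)**2 = (-514/3)**2 = 264196/9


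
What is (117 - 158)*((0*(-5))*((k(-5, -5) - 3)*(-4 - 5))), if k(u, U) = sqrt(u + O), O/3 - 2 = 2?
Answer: 0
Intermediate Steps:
O = 12 (O = 6 + 3*2 = 6 + 6 = 12)
k(u, U) = sqrt(12 + u) (k(u, U) = sqrt(u + 12) = sqrt(12 + u))
(117 - 158)*((0*(-5))*((k(-5, -5) - 3)*(-4 - 5))) = (117 - 158)*((0*(-5))*((sqrt(12 - 5) - 3)*(-4 - 5))) = -0*(sqrt(7) - 3)*(-9) = -0*(-3 + sqrt(7))*(-9) = -0*(27 - 9*sqrt(7)) = -41*0 = 0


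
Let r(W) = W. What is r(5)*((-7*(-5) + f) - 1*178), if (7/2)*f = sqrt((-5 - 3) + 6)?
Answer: -715 + 10*I*sqrt(2)/7 ≈ -715.0 + 2.0203*I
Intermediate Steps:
f = 2*I*sqrt(2)/7 (f = 2*sqrt((-5 - 3) + 6)/7 = 2*sqrt(-8 + 6)/7 = 2*sqrt(-2)/7 = 2*(I*sqrt(2))/7 = 2*I*sqrt(2)/7 ≈ 0.40406*I)
r(5)*((-7*(-5) + f) - 1*178) = 5*((-7*(-5) + 2*I*sqrt(2)/7) - 1*178) = 5*((35 + 2*I*sqrt(2)/7) - 178) = 5*(-143 + 2*I*sqrt(2)/7) = -715 + 10*I*sqrt(2)/7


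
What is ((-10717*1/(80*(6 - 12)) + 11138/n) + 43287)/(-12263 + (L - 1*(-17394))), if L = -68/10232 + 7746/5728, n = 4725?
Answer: 1499272032785411/177660657332550 ≈ 8.4390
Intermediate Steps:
L = 4929223/3663056 (L = -68*1/10232 + 7746*(1/5728) = -17/2558 + 3873/2864 = 4929223/3663056 ≈ 1.3457)
((-10717*1/(80*(6 - 12)) + 11138/n) + 43287)/(-12263 + (L - 1*(-17394))) = ((-10717*1/(80*(6 - 12)) + 11138/4725) + 43287)/(-12263 + (4929223/3663056 - 1*(-17394))) = ((-10717/(80*(-6)) + 11138*(1/4725)) + 43287)/(-12263 + (4929223/3663056 + 17394)) = ((-10717/(-480) + 11138/4725) + 43287)/(-12263 + 63720125287/3663056) = ((-10717*(-1/480) + 11138/4725) + 43287)/(18800069559/3663056) = ((10717/480 + 11138/4725) + 43287)*(3663056/18800069559) = (3732271/151200 + 43287)*(3663056/18800069559) = (6548726671/151200)*(3663056/18800069559) = 1499272032785411/177660657332550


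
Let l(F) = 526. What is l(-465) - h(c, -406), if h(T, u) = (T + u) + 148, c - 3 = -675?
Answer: 1456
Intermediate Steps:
c = -672 (c = 3 - 675 = -672)
h(T, u) = 148 + T + u
l(-465) - h(c, -406) = 526 - (148 - 672 - 406) = 526 - 1*(-930) = 526 + 930 = 1456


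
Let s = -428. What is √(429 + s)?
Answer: 1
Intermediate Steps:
√(429 + s) = √(429 - 428) = √1 = 1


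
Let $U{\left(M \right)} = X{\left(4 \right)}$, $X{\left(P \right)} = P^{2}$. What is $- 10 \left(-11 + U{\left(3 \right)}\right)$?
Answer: $-50$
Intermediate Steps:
$U{\left(M \right)} = 16$ ($U{\left(M \right)} = 4^{2} = 16$)
$- 10 \left(-11 + U{\left(3 \right)}\right) = - 10 \left(-11 + 16\right) = \left(-10\right) 5 = -50$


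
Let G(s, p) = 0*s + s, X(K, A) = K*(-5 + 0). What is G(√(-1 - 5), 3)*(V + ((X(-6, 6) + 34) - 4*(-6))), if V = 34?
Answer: 122*I*√6 ≈ 298.84*I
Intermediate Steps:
X(K, A) = -5*K (X(K, A) = K*(-5) = -5*K)
G(s, p) = s (G(s, p) = 0 + s = s)
G(√(-1 - 5), 3)*(V + ((X(-6, 6) + 34) - 4*(-6))) = √(-1 - 5)*(34 + ((-5*(-6) + 34) - 4*(-6))) = √(-6)*(34 + ((30 + 34) + 24)) = (I*√6)*(34 + (64 + 24)) = (I*√6)*(34 + 88) = (I*√6)*122 = 122*I*√6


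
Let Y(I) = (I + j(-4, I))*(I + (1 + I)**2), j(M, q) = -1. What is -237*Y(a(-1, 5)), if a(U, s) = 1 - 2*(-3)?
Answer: -100962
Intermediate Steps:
a(U, s) = 7 (a(U, s) = 1 + 6 = 7)
Y(I) = (-1 + I)*(I + (1 + I)**2) (Y(I) = (I - 1)*(I + (1 + I)**2) = (-1 + I)*(I + (1 + I)**2))
-237*Y(a(-1, 5)) = -237*(-1 + 7**3 - 2*7 + 2*7**2) = -237*(-1 + 343 - 14 + 2*49) = -237*(-1 + 343 - 14 + 98) = -237*426 = -100962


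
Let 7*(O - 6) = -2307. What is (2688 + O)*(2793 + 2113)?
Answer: 81199206/7 ≈ 1.1600e+7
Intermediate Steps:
O = -2265/7 (O = 6 + (1/7)*(-2307) = 6 - 2307/7 = -2265/7 ≈ -323.57)
(2688 + O)*(2793 + 2113) = (2688 - 2265/7)*(2793 + 2113) = (16551/7)*4906 = 81199206/7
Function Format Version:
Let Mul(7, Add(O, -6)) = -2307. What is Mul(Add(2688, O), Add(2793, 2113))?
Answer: Rational(81199206, 7) ≈ 1.1600e+7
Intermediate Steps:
O = Rational(-2265, 7) (O = Add(6, Mul(Rational(1, 7), -2307)) = Add(6, Rational(-2307, 7)) = Rational(-2265, 7) ≈ -323.57)
Mul(Add(2688, O), Add(2793, 2113)) = Mul(Add(2688, Rational(-2265, 7)), Add(2793, 2113)) = Mul(Rational(16551, 7), 4906) = Rational(81199206, 7)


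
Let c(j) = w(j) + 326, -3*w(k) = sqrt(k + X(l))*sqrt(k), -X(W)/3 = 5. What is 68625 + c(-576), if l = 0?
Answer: 68951 + 8*sqrt(591) ≈ 69146.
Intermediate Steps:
X(W) = -15 (X(W) = -3*5 = -15)
w(k) = -sqrt(k)*sqrt(-15 + k)/3 (w(k) = -sqrt(k - 15)*sqrt(k)/3 = -sqrt(-15 + k)*sqrt(k)/3 = -sqrt(k)*sqrt(-15 + k)/3)
c(j) = 326 - sqrt(j)*sqrt(-15 + j)/3 (c(j) = -sqrt(j)*sqrt(-15 + j)/3 + 326 = 326 - sqrt(j)*sqrt(-15 + j)/3)
68625 + c(-576) = 68625 + (326 - sqrt(-576)*sqrt(-15 - 576)/3) = 68625 + (326 - 24*I*sqrt(-591)/3) = 68625 + (326 - 24*I*I*sqrt(591)/3) = 68625 + (326 + 8*sqrt(591)) = 68951 + 8*sqrt(591)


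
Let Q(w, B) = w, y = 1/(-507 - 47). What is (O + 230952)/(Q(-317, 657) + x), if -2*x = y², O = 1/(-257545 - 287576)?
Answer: -77279475447361912/106072230779145 ≈ -728.55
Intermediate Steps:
y = -1/554 (y = 1/(-554) = -1/554 ≈ -0.0018051)
O = -1/545121 (O = 1/(-545121) = -1/545121 ≈ -1.8345e-6)
x = -1/613832 (x = -(-1/554)²/2 = -½*1/306916 = -1/613832 ≈ -1.6291e-6)
(O + 230952)/(Q(-317, 657) + x) = (-1/545121 + 230952)/(-317 - 1/613832) = 125896785191/(545121*(-194584745/613832)) = (125896785191/545121)*(-613832/194584745) = -77279475447361912/106072230779145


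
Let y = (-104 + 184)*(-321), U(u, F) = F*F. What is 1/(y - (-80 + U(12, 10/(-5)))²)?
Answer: -1/31456 ≈ -3.1790e-5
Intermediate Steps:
U(u, F) = F²
y = -25680 (y = 80*(-321) = -25680)
1/(y - (-80 + U(12, 10/(-5)))²) = 1/(-25680 - (-80 + (10/(-5))²)²) = 1/(-25680 - (-80 + (10*(-⅕))²)²) = 1/(-25680 - (-80 + (-2)²)²) = 1/(-25680 - (-80 + 4)²) = 1/(-25680 - 1*(-76)²) = 1/(-25680 - 1*5776) = 1/(-25680 - 5776) = 1/(-31456) = -1/31456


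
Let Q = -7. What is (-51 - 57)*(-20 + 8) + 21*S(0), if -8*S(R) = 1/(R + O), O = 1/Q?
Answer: 10515/8 ≈ 1314.4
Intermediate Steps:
O = -⅐ (O = 1/(-7) = -⅐ ≈ -0.14286)
S(R) = -1/(8*(-⅐ + R)) (S(R) = -1/(8*(R - ⅐)) = -1/(8*(-⅐ + R)))
(-51 - 57)*(-20 + 8) + 21*S(0) = (-51 - 57)*(-20 + 8) + 21*(-7/(-8 + 56*0)) = -108*(-12) + 21*(-7/(-8 + 0)) = 1296 + 21*(-7/(-8)) = 1296 + 21*(-7*(-⅛)) = 1296 + 21*(7/8) = 1296 + 147/8 = 10515/8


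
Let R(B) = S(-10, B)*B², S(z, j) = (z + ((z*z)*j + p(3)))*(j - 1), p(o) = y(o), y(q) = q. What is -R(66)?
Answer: -1866742020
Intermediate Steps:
p(o) = o
S(z, j) = (-1 + j)*(3 + z + j*z²) (S(z, j) = (z + ((z*z)*j + 3))*(j - 1) = (z + (z²*j + 3))*(-1 + j) = (z + (j*z² + 3))*(-1 + j) = (z + (3 + j*z²))*(-1 + j) = (3 + z + j*z²)*(-1 + j) = (-1 + j)*(3 + z + j*z²))
R(B) = B²*(7 - 107*B + 100*B²) (R(B) = (-3 - 1*(-10) + 3*B + B*(-10) + B²*(-10)² - 1*B*(-10)²)*B² = (-3 + 10 + 3*B - 10*B + B²*100 - 1*B*100)*B² = (-3 + 10 + 3*B - 10*B + 100*B² - 100*B)*B² = (7 - 107*B + 100*B²)*B² = B²*(7 - 107*B + 100*B²))
-R(66) = -66²*(7 - 107*66 + 100*66²) = -4356*(7 - 7062 + 100*4356) = -4356*(7 - 7062 + 435600) = -4356*428545 = -1*1866742020 = -1866742020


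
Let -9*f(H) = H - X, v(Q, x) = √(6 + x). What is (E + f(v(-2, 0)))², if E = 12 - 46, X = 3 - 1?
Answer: (304 + √6)²/81 ≈ 1159.4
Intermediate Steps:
X = 2
f(H) = 2/9 - H/9 (f(H) = -(H - 1*2)/9 = -(H - 2)/9 = -(-2 + H)/9 = 2/9 - H/9)
E = -34
(E + f(v(-2, 0)))² = (-34 + (2/9 - √(6 + 0)/9))² = (-34 + (2/9 - √6/9))² = (-304/9 - √6/9)²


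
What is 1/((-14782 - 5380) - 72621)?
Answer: -1/92783 ≈ -1.0778e-5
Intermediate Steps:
1/((-14782 - 5380) - 72621) = 1/(-20162 - 72621) = 1/(-92783) = -1/92783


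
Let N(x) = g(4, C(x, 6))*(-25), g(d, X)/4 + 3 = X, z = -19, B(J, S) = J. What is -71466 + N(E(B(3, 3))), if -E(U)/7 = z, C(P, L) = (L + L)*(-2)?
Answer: -68766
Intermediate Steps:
C(P, L) = -4*L (C(P, L) = (2*L)*(-2) = -4*L)
E(U) = 133 (E(U) = -7*(-19) = 133)
g(d, X) = -12 + 4*X
N(x) = 2700 (N(x) = (-12 + 4*(-4*6))*(-25) = (-12 + 4*(-24))*(-25) = (-12 - 96)*(-25) = -108*(-25) = 2700)
-71466 + N(E(B(3, 3))) = -71466 + 2700 = -68766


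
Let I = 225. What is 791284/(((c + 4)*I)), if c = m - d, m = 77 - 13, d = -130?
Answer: 395642/22275 ≈ 17.762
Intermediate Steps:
m = 64
c = 194 (c = 64 - 1*(-130) = 64 + 130 = 194)
791284/(((c + 4)*I)) = 791284/(((194 + 4)*225)) = 791284/((198*225)) = 791284/44550 = 791284*(1/44550) = 395642/22275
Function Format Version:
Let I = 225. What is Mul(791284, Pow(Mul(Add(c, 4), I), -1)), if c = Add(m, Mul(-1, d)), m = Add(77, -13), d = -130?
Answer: Rational(395642, 22275) ≈ 17.762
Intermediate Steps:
m = 64
c = 194 (c = Add(64, Mul(-1, -130)) = Add(64, 130) = 194)
Mul(791284, Pow(Mul(Add(c, 4), I), -1)) = Mul(791284, Pow(Mul(Add(194, 4), 225), -1)) = Mul(791284, Pow(Mul(198, 225), -1)) = Mul(791284, Pow(44550, -1)) = Mul(791284, Rational(1, 44550)) = Rational(395642, 22275)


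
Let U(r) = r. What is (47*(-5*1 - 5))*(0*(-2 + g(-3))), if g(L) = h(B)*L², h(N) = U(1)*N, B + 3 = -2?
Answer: 0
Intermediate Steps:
B = -5 (B = -3 - 2 = -5)
h(N) = N (h(N) = 1*N = N)
g(L) = -5*L²
(47*(-5*1 - 5))*(0*(-2 + g(-3))) = (47*(-5*1 - 5))*(0*(-2 - 5*(-3)²)) = (47*(-5 - 5))*(0*(-2 - 5*9)) = (47*(-10))*(0*(-2 - 45)) = -0*(-47) = -470*0 = 0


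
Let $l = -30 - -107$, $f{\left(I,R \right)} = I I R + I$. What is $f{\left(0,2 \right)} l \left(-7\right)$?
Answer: $0$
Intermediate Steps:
$f{\left(I,R \right)} = I + R I^{2}$ ($f{\left(I,R \right)} = I^{2} R + I = R I^{2} + I = I + R I^{2}$)
$l = 77$ ($l = -30 + 107 = 77$)
$f{\left(0,2 \right)} l \left(-7\right) = 0 \left(1 + 0 \cdot 2\right) 77 \left(-7\right) = 0 \left(1 + 0\right) 77 \left(-7\right) = 0 \cdot 1 \cdot 77 \left(-7\right) = 0 \cdot 77 \left(-7\right) = 0 \left(-7\right) = 0$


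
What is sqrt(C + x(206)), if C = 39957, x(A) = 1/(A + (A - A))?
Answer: sqrt(1695615458)/206 ≈ 199.89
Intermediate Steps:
x(A) = 1/A (x(A) = 1/(A + 0) = 1/A)
sqrt(C + x(206)) = sqrt(39957 + 1/206) = sqrt(8231143/206) = sqrt(1695615458)/206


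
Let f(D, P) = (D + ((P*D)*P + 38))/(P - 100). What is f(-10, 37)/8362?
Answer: 759/29267 ≈ 0.025934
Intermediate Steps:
f(D, P) = (38 + D + D*P**2)/(-100 + P) (f(D, P) = (D + ((D*P)*P + 38))/(-100 + P) = (D + (D*P**2 + 38))/(-100 + P) = (D + (38 + D*P**2))/(-100 + P) = (38 + D + D*P**2)/(-100 + P))
f(-10, 37)/8362 = ((38 - 10 - 10*37**2)/(-100 + 37))/8362 = ((38 - 10 - 10*1369)/(-63))*(1/8362) = -(38 - 10 - 13690)/63*(1/8362) = -1/63*(-13662)*(1/8362) = (1518/7)*(1/8362) = 759/29267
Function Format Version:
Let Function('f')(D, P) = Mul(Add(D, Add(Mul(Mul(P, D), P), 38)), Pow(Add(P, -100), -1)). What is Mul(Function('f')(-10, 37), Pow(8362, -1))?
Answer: Rational(759, 29267) ≈ 0.025934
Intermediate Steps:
Function('f')(D, P) = Mul(Pow(Add(-100, P), -1), Add(38, D, Mul(D, Pow(P, 2)))) (Function('f')(D, P) = Mul(Add(D, Add(Mul(Mul(D, P), P), 38)), Pow(Add(-100, P), -1)) = Mul(Add(D, Add(Mul(D, Pow(P, 2)), 38)), Pow(Add(-100, P), -1)) = Mul(Add(D, Add(38, Mul(D, Pow(P, 2)))), Pow(Add(-100, P), -1)) = Mul(Add(38, D, Mul(D, Pow(P, 2))), Pow(Add(-100, P), -1)) = Mul(Pow(Add(-100, P), -1), Add(38, D, Mul(D, Pow(P, 2)))))
Mul(Function('f')(-10, 37), Pow(8362, -1)) = Mul(Mul(Pow(Add(-100, 37), -1), Add(38, -10, Mul(-10, Pow(37, 2)))), Pow(8362, -1)) = Mul(Mul(Pow(-63, -1), Add(38, -10, Mul(-10, 1369))), Rational(1, 8362)) = Mul(Mul(Rational(-1, 63), Add(38, -10, -13690)), Rational(1, 8362)) = Mul(Mul(Rational(-1, 63), -13662), Rational(1, 8362)) = Mul(Rational(1518, 7), Rational(1, 8362)) = Rational(759, 29267)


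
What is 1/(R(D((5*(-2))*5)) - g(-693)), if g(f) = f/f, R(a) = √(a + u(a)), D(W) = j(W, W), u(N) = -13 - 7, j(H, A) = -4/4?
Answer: -I/(I + √21) ≈ -0.045455 - 0.2083*I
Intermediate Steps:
j(H, A) = -1 (j(H, A) = -4*¼ = -1)
u(N) = -20
D(W) = -1
R(a) = √(-20 + a) (R(a) = √(a - 20) = √(-20 + a))
g(f) = 1
1/(R(D((5*(-2))*5)) - g(-693)) = 1/(√(-20 - 1) - 1*1) = 1/(√(-21) - 1) = 1/(I*√21 - 1) = 1/(-1 + I*√21)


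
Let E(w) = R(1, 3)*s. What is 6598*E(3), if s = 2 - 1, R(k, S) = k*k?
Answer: 6598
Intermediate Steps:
R(k, S) = k**2
s = 1
E(w) = 1 (E(w) = 1**2*1 = 1*1 = 1)
6598*E(3) = 6598*1 = 6598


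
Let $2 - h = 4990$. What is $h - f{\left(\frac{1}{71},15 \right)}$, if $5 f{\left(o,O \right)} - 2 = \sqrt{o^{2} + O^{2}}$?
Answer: $- \frac{24942}{5} - \frac{\sqrt{1134226}}{355} \approx -4991.4$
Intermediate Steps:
$h = -4988$ ($h = 2 - 4990 = -4988$)
$f{\left(o,O \right)} = \frac{2}{5} + \frac{\sqrt{O^{2} + o^{2}}}{5}$ ($f{\left(o,O \right)} = \frac{2}{5} + \frac{\sqrt{o^{2} + O^{2}}}{5} = \frac{2}{5} + \frac{\sqrt{O^{2} + o^{2}}}{5}$)
$h - f{\left(\frac{1}{71},15 \right)} = -4988 - \left(\frac{2}{5} + \frac{\sqrt{15^{2} + \left(\frac{1}{71}\right)^{2}}}{5}\right) = -4988 - \left(\frac{2}{5} + \frac{\sqrt{225 + \left(\frac{1}{71}\right)^{2}}}{5}\right) = -4988 - \left(\frac{2}{5} + \frac{\sqrt{225 + \frac{1}{5041}}}{5}\right) = -4988 - \left(\frac{2}{5} + \frac{\sqrt{\frac{1134226}{5041}}}{5}\right) = -4988 - \left(\frac{2}{5} + \frac{\frac{1}{71} \sqrt{1134226}}{5}\right) = -4988 - \left(\frac{2}{5} + \frac{\sqrt{1134226}}{355}\right) = - \frac{24942}{5} - \frac{\sqrt{1134226}}{355}$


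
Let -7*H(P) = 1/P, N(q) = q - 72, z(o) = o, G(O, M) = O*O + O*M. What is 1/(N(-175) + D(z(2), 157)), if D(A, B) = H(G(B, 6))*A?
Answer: -179137/44246841 ≈ -0.0040486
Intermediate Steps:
G(O, M) = O**2 + M*O
N(q) = -72 + q
H(P) = -1/(7*P)
D(A, B) = -A/(7*B*(6 + B)) (D(A, B) = (-1/(B*(6 + B))/7)*A = (-1/(7*B*(6 + B)))*A = -A/(7*B*(6 + B)))
1/(N(-175) + D(z(2), 157)) = 1/((-72 - 175) - 1/7*2/(157*(6 + 157))) = 1/(-247 - 1/7*2*1/157/163) = 1/(-247 - 1/7*2*1/157*1/163) = 1/(-247 - 2/179137) = 1/(-44246841/179137) = -179137/44246841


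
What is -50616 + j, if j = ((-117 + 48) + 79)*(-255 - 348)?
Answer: -56646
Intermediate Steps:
j = -6030 (j = (-69 + 79)*(-603) = 10*(-603) = -6030)
-50616 + j = -50616 - 6030 = -56646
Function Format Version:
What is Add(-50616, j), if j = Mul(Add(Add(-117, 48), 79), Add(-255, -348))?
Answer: -56646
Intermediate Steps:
j = -6030 (j = Mul(Add(-69, 79), -603) = Mul(10, -603) = -6030)
Add(-50616, j) = Add(-50616, -6030) = -56646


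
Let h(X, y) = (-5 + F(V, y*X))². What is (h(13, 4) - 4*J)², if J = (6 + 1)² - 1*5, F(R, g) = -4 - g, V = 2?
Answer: 12567025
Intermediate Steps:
J = 44 (J = 7² - 5 = 49 - 5 = 44)
h(X, y) = (-9 - X*y)² (h(X, y) = (-5 + (-4 - y*X))² = (-5 + (-4 - X*y))² = (-9 - X*y)²)
(h(13, 4) - 4*J)² = ((9 + 13*4)² - 4*44)² = ((9 + 52)² - 176)² = (61² - 176)² = (3721 - 176)² = 3545² = 12567025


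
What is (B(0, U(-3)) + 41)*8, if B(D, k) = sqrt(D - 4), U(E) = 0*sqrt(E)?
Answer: 328 + 16*I ≈ 328.0 + 16.0*I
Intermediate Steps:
U(E) = 0
B(D, k) = sqrt(-4 + D)
(B(0, U(-3)) + 41)*8 = (sqrt(-4 + 0) + 41)*8 = (sqrt(-4) + 41)*8 = (2*I + 41)*8 = (41 + 2*I)*8 = 328 + 16*I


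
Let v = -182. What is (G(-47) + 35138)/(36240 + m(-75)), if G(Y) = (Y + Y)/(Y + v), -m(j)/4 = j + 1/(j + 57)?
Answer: 36210132/37654699 ≈ 0.96164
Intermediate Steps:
m(j) = -4*j - 4/(57 + j) (m(j) = -4*(j + 1/(j + 57)) = -4*(j + 1/(57 + j)) = -4*j - 4/(57 + j))
G(Y) = 2*Y/(-182 + Y) (G(Y) = (Y + Y)/(Y - 182) = (2*Y)/(-182 + Y) = 2*Y/(-182 + Y))
(G(-47) + 35138)/(36240 + m(-75)) = (2*(-47)/(-182 - 47) + 35138)/(36240 + 4*(-1 - 1*(-75)² - 57*(-75))/(57 - 75)) = (2*(-47)/(-229) + 35138)/(36240 + 4*(-1 - 1*5625 + 4275)/(-18)) = (2*(-47)*(-1/229) + 35138)/(36240 + 4*(-1/18)*(-1 - 5625 + 4275)) = (94/229 + 35138)/(36240 + 4*(-1/18)*(-1351)) = 8046696/(229*(36240 + 2702/9)) = 8046696/(229*(328862/9)) = (8046696/229)*(9/328862) = 36210132/37654699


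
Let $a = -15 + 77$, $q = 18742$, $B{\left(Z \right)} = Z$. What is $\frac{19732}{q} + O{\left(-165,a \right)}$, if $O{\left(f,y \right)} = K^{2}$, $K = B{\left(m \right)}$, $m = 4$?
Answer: $\frac{159802}{9371} \approx 17.053$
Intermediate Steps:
$K = 4$
$a = 62$
$O{\left(f,y \right)} = 16$ ($O{\left(f,y \right)} = 4^{2} = 16$)
$\frac{19732}{q} + O{\left(-165,a \right)} = \frac{19732}{18742} + 16 = 19732 \cdot \frac{1}{18742} + 16 = \frac{9866}{9371} + 16 = \frac{159802}{9371}$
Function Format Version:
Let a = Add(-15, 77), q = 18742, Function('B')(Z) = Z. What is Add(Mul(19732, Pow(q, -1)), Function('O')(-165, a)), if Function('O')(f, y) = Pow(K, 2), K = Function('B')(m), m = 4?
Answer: Rational(159802, 9371) ≈ 17.053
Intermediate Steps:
K = 4
a = 62
Function('O')(f, y) = 16 (Function('O')(f, y) = Pow(4, 2) = 16)
Add(Mul(19732, Pow(q, -1)), Function('O')(-165, a)) = Add(Mul(19732, Pow(18742, -1)), 16) = Add(Mul(19732, Rational(1, 18742)), 16) = Add(Rational(9866, 9371), 16) = Rational(159802, 9371)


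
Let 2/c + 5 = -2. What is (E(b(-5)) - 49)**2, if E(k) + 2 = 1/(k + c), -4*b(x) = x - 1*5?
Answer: 2455489/961 ≈ 2555.1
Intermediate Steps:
c = -2/7 (c = 2/(-5 - 2) = 2/(-7) = 2*(-1/7) = -2/7 ≈ -0.28571)
b(x) = 5/4 - x/4 (b(x) = -(x - 1*5)/4 = -(x - 5)/4 = -(-5 + x)/4 = 5/4 - x/4)
E(k) = -2 + 1/(-2/7 + k) (E(k) = -2 + 1/(k - 2/7) = -2 + 1/(-2/7 + k))
(E(b(-5)) - 49)**2 = ((11 - 14*(5/4 - 1/4*(-5)))/(-2 + 7*(5/4 - 1/4*(-5))) - 49)**2 = ((11 - 14*(5/4 + 5/4))/(-2 + 7*(5/4 + 5/4)) - 49)**2 = ((11 - 14*5/2)/(-2 + 7*(5/2)) - 49)**2 = ((11 - 35)/(-2 + 35/2) - 49)**2 = (-24/(31/2) - 49)**2 = ((2/31)*(-24) - 49)**2 = (-48/31 - 49)**2 = (-1567/31)**2 = 2455489/961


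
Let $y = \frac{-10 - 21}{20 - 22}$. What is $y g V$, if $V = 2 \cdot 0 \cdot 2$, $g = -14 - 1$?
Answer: $0$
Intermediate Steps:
$g = -15$ ($g = -14 - 1 = -15$)
$V = 0$ ($V = 0 \cdot 2 = 0$)
$y = \frac{31}{2}$ ($y = - \frac{31}{-2} = \left(-31\right) \left(- \frac{1}{2}\right) = \frac{31}{2} \approx 15.5$)
$y g V = \frac{31}{2} \left(-15\right) 0 = \left(- \frac{465}{2}\right) 0 = 0$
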